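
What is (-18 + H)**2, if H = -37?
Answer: 3025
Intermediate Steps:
(-18 + H)**2 = (-18 - 37)**2 = (-55)**2 = 3025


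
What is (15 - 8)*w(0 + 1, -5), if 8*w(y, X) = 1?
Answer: 7/8 ≈ 0.87500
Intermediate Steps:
w(y, X) = ⅛ (w(y, X) = (⅛)*1 = ⅛)
(15 - 8)*w(0 + 1, -5) = (15 - 8)*(⅛) = 7*(⅛) = 7/8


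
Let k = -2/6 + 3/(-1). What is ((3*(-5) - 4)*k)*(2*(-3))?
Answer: -380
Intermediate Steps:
k = -10/3 (k = -2*⅙ + 3*(-1) = -⅓ - 3 = -10/3 ≈ -3.3333)
((3*(-5) - 4)*k)*(2*(-3)) = ((3*(-5) - 4)*(-10/3))*(2*(-3)) = ((-15 - 4)*(-10/3))*(-6) = -19*(-10/3)*(-6) = (190/3)*(-6) = -380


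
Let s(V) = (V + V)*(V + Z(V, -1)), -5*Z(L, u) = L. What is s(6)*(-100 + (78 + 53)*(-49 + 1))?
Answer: -1839744/5 ≈ -3.6795e+5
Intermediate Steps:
Z(L, u) = -L/5
s(V) = 8*V²/5 (s(V) = (V + V)*(V - V/5) = (2*V)*(4*V/5) = 8*V²/5)
s(6)*(-100 + (78 + 53)*(-49 + 1)) = ((8/5)*6²)*(-100 + (78 + 53)*(-49 + 1)) = ((8/5)*36)*(-100 + 131*(-48)) = 288*(-100 - 6288)/5 = (288/5)*(-6388) = -1839744/5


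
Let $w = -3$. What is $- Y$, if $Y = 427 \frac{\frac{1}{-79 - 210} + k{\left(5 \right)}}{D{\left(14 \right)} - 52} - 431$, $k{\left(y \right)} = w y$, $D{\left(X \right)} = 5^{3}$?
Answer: $\frac{10944279}{21097} \approx 518.76$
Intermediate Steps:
$D{\left(X \right)} = 125$
$k{\left(y \right)} = - 3 y$
$Y = - \frac{10944279}{21097}$ ($Y = 427 \frac{\frac{1}{-79 - 210} - 15}{125 - 52} - 431 = 427 \frac{\frac{1}{-289} - 15}{73} - 431 = 427 \left(- \frac{1}{289} - 15\right) \frac{1}{73} - 431 = 427 \left(\left(- \frac{4336}{289}\right) \frac{1}{73}\right) - 431 = 427 \left(- \frac{4336}{21097}\right) - 431 = - \frac{1851472}{21097} - 431 = - \frac{10944279}{21097} \approx -518.76$)
$- Y = \left(-1\right) \left(- \frac{10944279}{21097}\right) = \frac{10944279}{21097}$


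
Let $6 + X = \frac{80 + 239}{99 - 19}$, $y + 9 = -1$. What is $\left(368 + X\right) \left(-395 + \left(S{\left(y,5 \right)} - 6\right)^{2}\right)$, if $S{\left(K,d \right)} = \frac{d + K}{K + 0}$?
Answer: $- \frac{42718061}{320} \approx -1.3349 \cdot 10^{5}$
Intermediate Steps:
$y = -10$ ($y = -9 - 1 = -10$)
$S{\left(K,d \right)} = \frac{K + d}{K}$
$X = - \frac{161}{80}$ ($X = -6 + \frac{80 + 239}{99 - 19} = -6 + \frac{319}{80} = - \frac{161}{80} \approx -2.0125$)
$\left(368 + X\right) \left(-395 + \left(S{\left(y,5 \right)} - 6\right)^{2}\right) = \left(368 - \frac{161}{80}\right) \left(-395 + \left(\frac{-10 + 5}{-10} - 6\right)^{2}\right) = \frac{29279 \left(-395 + \left(\left(- \frac{1}{10}\right) \left(-5\right) - 6\right)^{2}\right)}{80} = \frac{29279 \left(-395 + \left(\frac{1}{2} - 6\right)^{2}\right)}{80} = \frac{29279 \left(-395 + \left(- \frac{11}{2}\right)^{2}\right)}{80} = \frac{29279 \left(-395 + \frac{121}{4}\right)}{80} = \frac{29279}{80} \left(- \frac{1459}{4}\right) = - \frac{42718061}{320}$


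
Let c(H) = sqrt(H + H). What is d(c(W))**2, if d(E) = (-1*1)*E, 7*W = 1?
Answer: 2/7 ≈ 0.28571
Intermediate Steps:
W = 1/7 (W = (1/7)*1 = 1/7 ≈ 0.14286)
c(H) = sqrt(2)*sqrt(H) (c(H) = sqrt(2*H) = sqrt(2)*sqrt(H))
d(E) = -E
d(c(W))**2 = (-sqrt(2)*sqrt(1/7))**2 = (-sqrt(2)*sqrt(7)/7)**2 = (-sqrt(14)/7)**2 = 2/7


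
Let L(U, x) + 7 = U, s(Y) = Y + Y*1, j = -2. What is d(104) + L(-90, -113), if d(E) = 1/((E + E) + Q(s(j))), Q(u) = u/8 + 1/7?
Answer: -281965/2907 ≈ -96.995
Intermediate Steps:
s(Y) = 2*Y (s(Y) = Y + Y = 2*Y)
L(U, x) = -7 + U
Q(u) = 1/7 + u/8 (Q(u) = u*(1/8) + 1*(1/7) = u/8 + 1/7 = 1/7 + u/8)
d(E) = 1/(-5/14 + 2*E) (d(E) = 1/((E + E) + (1/7 + (2*(-2))/8)) = 1/(2*E + (1/7 + (1/8)*(-4))) = 1/(2*E + (1/7 - 1/2)) = 1/(2*E - 5/14) = 1/(-5/14 + 2*E))
d(104) + L(-90, -113) = 14/(-5 + 28*104) + (-7 - 90) = 14/(-5 + 2912) - 97 = 14/2907 - 97 = -281965/2907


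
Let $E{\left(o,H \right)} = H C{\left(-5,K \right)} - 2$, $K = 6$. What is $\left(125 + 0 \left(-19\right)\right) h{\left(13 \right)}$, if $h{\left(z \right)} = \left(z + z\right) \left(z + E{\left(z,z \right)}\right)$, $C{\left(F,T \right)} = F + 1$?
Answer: $-133250$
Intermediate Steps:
$C{\left(F,T \right)} = 1 + F$
$E{\left(o,H \right)} = -2 - 4 H$ ($E{\left(o,H \right)} = H \left(1 - 5\right) - 2 = H \left(-4\right) - 2 = - 4 H - 2 = -2 - 4 H$)
$h{\left(z \right)} = 2 z \left(-2 - 3 z\right)$ ($h{\left(z \right)} = \left(z + z\right) \left(z - \left(2 + 4 z\right)\right) = 2 z \left(-2 - 3 z\right)$)
$\left(125 + 0 \left(-19\right)\right) h{\left(13 \right)} = \left(125 + 0 \left(-19\right)\right) 2 \cdot 13 \left(-2 - 39\right) = \left(125 + 0\right) 2 \cdot 13 \left(-2 - 39\right) = 125 \cdot 2 \cdot 13 \left(-41\right) = 125 \left(-1066\right) = -133250$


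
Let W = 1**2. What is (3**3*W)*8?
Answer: 216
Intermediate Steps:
W = 1
(3**3*W)*8 = (3**3*1)*8 = (27*1)*8 = 27*8 = 216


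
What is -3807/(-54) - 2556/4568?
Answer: 39936/571 ≈ 69.940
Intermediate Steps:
-3807/(-54) - 2556/4568 = -3807*(-1/54) - 2556*1/4568 = 141/2 - 639/1142 = 39936/571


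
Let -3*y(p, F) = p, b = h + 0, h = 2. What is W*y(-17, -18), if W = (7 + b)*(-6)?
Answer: -306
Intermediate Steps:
b = 2 (b = 2 + 0 = 2)
y(p, F) = -p/3
W = -54 (W = (7 + 2)*(-6) = 9*(-6) = -54)
W*y(-17, -18) = -(-18)*(-17) = -54*17/3 = -306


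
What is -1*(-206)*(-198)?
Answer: -40788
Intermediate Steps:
-1*(-206)*(-198) = 206*(-198) = -40788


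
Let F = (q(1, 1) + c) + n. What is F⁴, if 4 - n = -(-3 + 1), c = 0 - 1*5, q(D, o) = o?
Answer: 16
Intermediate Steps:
c = -5 (c = 0 - 5 = -5)
n = 2 (n = 4 - (-1)*(-3 + 1) = 4 - (-1)*(-2) = 4 - 1*2 = 4 - 2 = 2)
F = -2 (F = (1 - 5) + 2 = -4 + 2 = -2)
F⁴ = (-2)⁴ = 16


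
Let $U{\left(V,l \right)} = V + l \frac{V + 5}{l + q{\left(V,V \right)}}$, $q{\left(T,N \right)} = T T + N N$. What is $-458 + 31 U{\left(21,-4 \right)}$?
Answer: $\frac{83115}{439} \approx 189.33$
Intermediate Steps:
$q{\left(T,N \right)} = N^{2} + T^{2}$ ($q{\left(T,N \right)} = T^{2} + N^{2} = N^{2} + T^{2}$)
$U{\left(V,l \right)} = V + \frac{l \left(5 + V\right)}{l + 2 V^{2}}$ ($U{\left(V,l \right)} = V + l \frac{V + 5}{l + \left(V^{2} + V^{2}\right)} = V + l \frac{5 + V}{l + 2 V^{2}} = V + \frac{l \left(5 + V\right)}{l + 2 V^{2}}$)
$-458 + 31 U{\left(21,-4 \right)} = -458 + 31 \frac{2 \cdot 21^{3} + 5 \left(-4\right) + 2 \cdot 21 \left(-4\right)}{-4 + 2 \cdot 21^{2}} = -458 + 31 \frac{2 \cdot 9261 - 20 - 168}{-4 + 2 \cdot 441} = -458 + 31 \frac{18522 - 20 - 168}{-4 + 882} = -458 + 31 \cdot \frac{1}{878} \cdot 18334 = -458 + 31 \cdot \frac{9167}{439} = -458 + \frac{284177}{439} = \frac{83115}{439}$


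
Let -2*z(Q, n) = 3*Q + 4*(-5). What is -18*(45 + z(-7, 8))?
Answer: -1179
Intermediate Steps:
z(Q, n) = 10 - 3*Q/2 (z(Q, n) = -(3*Q + 4*(-5))/2 = -(3*Q - 20)/2 = -(-20 + 3*Q)/2 = 10 - 3*Q/2)
-18*(45 + z(-7, 8)) = -18*(45 + (10 - 3/2*(-7))) = -18*(45 + (10 + 21/2)) = -18*(45 + 41/2) = -18*131/2 = -1179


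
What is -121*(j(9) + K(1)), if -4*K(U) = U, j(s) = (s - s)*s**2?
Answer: 121/4 ≈ 30.250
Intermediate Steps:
j(s) = 0 (j(s) = 0*s**2 = 0)
K(U) = -U/4
-121*(j(9) + K(1)) = -121*(0 - 1/4*1) = -121*(0 - 1/4) = -121*(-1/4) = 121/4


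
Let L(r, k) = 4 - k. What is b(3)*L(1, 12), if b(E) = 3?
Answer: -24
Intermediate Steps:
b(3)*L(1, 12) = 3*(4 - 1*12) = 3*(4 - 12) = 3*(-8) = -24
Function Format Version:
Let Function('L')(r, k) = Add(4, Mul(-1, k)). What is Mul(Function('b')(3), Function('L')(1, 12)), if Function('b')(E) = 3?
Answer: -24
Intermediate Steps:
Mul(Function('b')(3), Function('L')(1, 12)) = Mul(3, Add(4, Mul(-1, 12))) = Mul(3, Add(4, -12)) = Mul(3, -8) = -24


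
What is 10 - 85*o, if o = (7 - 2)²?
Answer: -2115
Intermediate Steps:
o = 25 (o = 5² = 25)
10 - 85*o = 10 - 85*25 = 10 - 2125 = -2115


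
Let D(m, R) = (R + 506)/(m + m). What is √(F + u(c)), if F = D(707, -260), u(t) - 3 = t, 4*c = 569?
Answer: √290760113/1414 ≈ 12.059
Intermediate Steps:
c = 569/4 (c = (¼)*569 = 569/4 ≈ 142.25)
u(t) = 3 + t
D(m, R) = (506 + R)/(2*m) (D(m, R) = (506 + R)/((2*m)) = (506 + R)*(1/(2*m)) = (506 + R)/(2*m))
F = 123/707 (F = (½)*(506 - 260)/707 = (½)*(1/707)*246 = 123/707 ≈ 0.17397)
√(F + u(c)) = √(123/707 + (3 + 569/4)) = √(123/707 + 581/4) = √(411259/2828) = √290760113/1414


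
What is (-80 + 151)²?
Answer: 5041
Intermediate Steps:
(-80 + 151)² = 71² = 5041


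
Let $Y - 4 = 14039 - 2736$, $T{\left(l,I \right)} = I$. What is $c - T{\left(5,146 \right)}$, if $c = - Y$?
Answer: $-11453$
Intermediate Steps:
$Y = 11307$ ($Y = 4 + \left(14039 - 2736\right) = 4 + 11303 = 11307$)
$c = -11307$ ($c = \left(-1\right) 11307 = -11307$)
$c - T{\left(5,146 \right)} = -11307 - 146 = -11453$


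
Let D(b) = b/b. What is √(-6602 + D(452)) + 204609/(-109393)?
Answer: -204609/109393 + I*√6601 ≈ -1.8704 + 81.247*I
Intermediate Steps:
D(b) = 1
√(-6602 + D(452)) + 204609/(-109393) = √(-6602 + 1) + 204609/(-109393) = √(-6601) + 204609*(-1/109393) = I*√6601 - 204609/109393 = -204609/109393 + I*√6601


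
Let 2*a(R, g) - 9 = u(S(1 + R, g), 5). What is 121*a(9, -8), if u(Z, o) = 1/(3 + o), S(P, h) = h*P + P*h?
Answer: 8833/16 ≈ 552.06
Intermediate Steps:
S(P, h) = 2*P*h (S(P, h) = P*h + P*h = 2*P*h)
a(R, g) = 73/16 (a(R, g) = 9/2 + 1/(2*(3 + 5)) = 9/2 + (1/2)/8 = 9/2 + (1/2)*(1/8) = 9/2 + 1/16 = 73/16)
121*a(9, -8) = 121*(73/16) = 8833/16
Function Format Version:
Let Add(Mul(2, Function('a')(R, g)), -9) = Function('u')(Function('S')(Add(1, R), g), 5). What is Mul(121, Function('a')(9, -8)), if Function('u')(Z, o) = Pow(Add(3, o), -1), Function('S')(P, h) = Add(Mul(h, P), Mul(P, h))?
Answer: Rational(8833, 16) ≈ 552.06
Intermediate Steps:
Function('S')(P, h) = Mul(2, P, h) (Function('S')(P, h) = Add(Mul(P, h), Mul(P, h)) = Mul(2, P, h))
Function('a')(R, g) = Rational(73, 16) (Function('a')(R, g) = Add(Rational(9, 2), Mul(Rational(1, 2), Pow(Add(3, 5), -1))) = Add(Rational(9, 2), Mul(Rational(1, 2), Pow(8, -1))) = Add(Rational(9, 2), Mul(Rational(1, 2), Rational(1, 8))) = Add(Rational(9, 2), Rational(1, 16)) = Rational(73, 16))
Mul(121, Function('a')(9, -8)) = Mul(121, Rational(73, 16)) = Rational(8833, 16)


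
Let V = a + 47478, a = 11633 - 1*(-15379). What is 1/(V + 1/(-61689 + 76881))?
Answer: 15192/1131652081 ≈ 1.3425e-5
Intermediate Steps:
a = 27012 (a = 11633 + 15379 = 27012)
V = 74490 (V = 27012 + 47478 = 74490)
1/(V + 1/(-61689 + 76881)) = 1/(74490 + 1/(-61689 + 76881)) = 1/(74490 + 1/15192) = 1/(1131652081/15192) = 15192/1131652081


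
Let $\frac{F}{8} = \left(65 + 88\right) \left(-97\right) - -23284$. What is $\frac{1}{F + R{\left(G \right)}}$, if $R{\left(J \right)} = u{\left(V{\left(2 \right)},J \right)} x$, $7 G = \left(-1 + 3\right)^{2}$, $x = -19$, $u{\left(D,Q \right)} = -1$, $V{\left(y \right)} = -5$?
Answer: $\frac{1}{67563} \approx 1.4801 \cdot 10^{-5}$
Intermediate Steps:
$G = \frac{4}{7}$ ($G = \frac{\left(-1 + 3\right)^{2}}{7} = \frac{2^{2}}{7} = \frac{1}{7} \cdot 4 = \frac{4}{7} \approx 0.57143$)
$R{\left(J \right)} = 19$ ($R{\left(J \right)} = \left(-1\right) \left(-19\right) = 19$)
$F = 67544$ ($F = 8 \left(\left(65 + 88\right) \left(-97\right) - -23284\right) = 8 \left(153 \left(-97\right) + 23284\right) = 8 \left(-14841 + 23284\right) = 8 \cdot 8443 = 67544$)
$\frac{1}{F + R{\left(G \right)}} = \frac{1}{67544 + 19} = \frac{1}{67563}$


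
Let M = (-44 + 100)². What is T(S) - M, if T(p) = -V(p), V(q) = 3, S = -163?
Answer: -3139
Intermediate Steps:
M = 3136 (M = 56² = 3136)
T(p) = -3 (T(p) = -1*3 = -3)
T(S) - M = -3 - 1*3136 = -3 - 3136 = -3139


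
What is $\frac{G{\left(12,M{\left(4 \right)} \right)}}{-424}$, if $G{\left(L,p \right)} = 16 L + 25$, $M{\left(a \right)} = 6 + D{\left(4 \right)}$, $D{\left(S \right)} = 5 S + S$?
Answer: $- \frac{217}{424} \approx -0.51179$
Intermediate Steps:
$D{\left(S \right)} = 6 S$
$M{\left(a \right)} = 30$ ($M{\left(a \right)} = 6 + 6 \cdot 4 = 6 + 24 = 30$)
$G{\left(L,p \right)} = 25 + 16 L$
$\frac{G{\left(12,M{\left(4 \right)} \right)}}{-424} = \frac{25 + 16 \cdot 12}{-424} = \left(25 + 192\right) \left(- \frac{1}{424}\right) = 217 \left(- \frac{1}{424}\right) = - \frac{217}{424}$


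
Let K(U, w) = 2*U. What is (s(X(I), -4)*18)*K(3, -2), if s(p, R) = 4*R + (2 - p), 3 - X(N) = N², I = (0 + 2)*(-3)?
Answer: 2052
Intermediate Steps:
I = -6 (I = 2*(-3) = -6)
X(N) = 3 - N²
s(p, R) = 2 - p + 4*R
(s(X(I), -4)*18)*K(3, -2) = ((2 - (3 - 1*(-6)²) + 4*(-4))*18)*(2*3) = ((2 - (3 - 1*36) - 16)*18)*6 = ((2 - (3 - 36) - 16)*18)*6 = ((2 - 1*(-33) - 16)*18)*6 = ((2 + 33 - 16)*18)*6 = (19*18)*6 = 342*6 = 2052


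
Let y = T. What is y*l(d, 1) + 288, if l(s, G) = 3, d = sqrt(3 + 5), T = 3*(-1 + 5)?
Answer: 324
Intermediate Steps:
T = 12 (T = 3*4 = 12)
d = 2*sqrt(2) (d = sqrt(8) = 2*sqrt(2) ≈ 2.8284)
y = 12
y*l(d, 1) + 288 = 12*3 + 288 = 36 + 288 = 324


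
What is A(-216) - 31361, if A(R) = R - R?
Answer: -31361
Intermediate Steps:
A(R) = 0
A(-216) - 31361 = 0 - 31361 = -31361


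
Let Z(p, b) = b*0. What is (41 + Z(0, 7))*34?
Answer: 1394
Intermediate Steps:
Z(p, b) = 0
(41 + Z(0, 7))*34 = (41 + 0)*34 = 41*34 = 1394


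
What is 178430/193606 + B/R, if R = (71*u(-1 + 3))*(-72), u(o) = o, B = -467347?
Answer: 6593246543/141387696 ≈ 46.632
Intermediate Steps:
R = -10224 (R = (71*(-1 + 3))*(-72) = (71*2)*(-72) = 142*(-72) = -10224)
178430/193606 + B/R = 178430/193606 - 467347/(-10224) = 178430*(1/193606) - 467347*(-1/10224) = 12745/13829 + 467347/10224 = 6593246543/141387696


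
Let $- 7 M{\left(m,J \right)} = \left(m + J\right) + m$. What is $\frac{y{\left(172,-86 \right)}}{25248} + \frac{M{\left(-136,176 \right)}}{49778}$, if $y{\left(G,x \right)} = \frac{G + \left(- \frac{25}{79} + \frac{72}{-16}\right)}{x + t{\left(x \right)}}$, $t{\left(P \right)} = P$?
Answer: $\frac{9444200853}{39847102631168} \approx 0.00023701$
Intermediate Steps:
$M{\left(m,J \right)} = - \frac{2 m}{7} - \frac{J}{7}$ ($M{\left(m,J \right)} = - \frac{\left(m + J\right) + m}{7} = - \frac{\left(J + m\right) + m}{7} = - \frac{J + 2 m}{7} = - \frac{2 m}{7} - \frac{J}{7}$)
$y{\left(G,x \right)} = \frac{- \frac{761}{158} + G}{2 x}$ ($y{\left(G,x \right)} = \frac{G + \left(- \frac{25}{79} + \frac{72}{-16}\right)}{x + x} = \frac{G + \left(\left(-25\right) \frac{1}{79} + 72 \left(- \frac{1}{16}\right)\right)}{2 x} = \left(G - \frac{761}{158}\right) \frac{1}{2 x} = \left(- \frac{761}{158} + G\right) \frac{1}{2 x} = \frac{- \frac{761}{158} + G}{2 x}$)
$\frac{y{\left(172,-86 \right)}}{25248} + \frac{M{\left(-136,176 \right)}}{49778} = \frac{\frac{1}{316} \frac{1}{-86} \left(-761 + 158 \cdot 172\right)}{25248} + \frac{\left(- \frac{2}{7}\right) \left(-136\right) - \frac{176}{7}}{49778} = \frac{1}{316} \left(- \frac{1}{86}\right) \left(-761 + 27176\right) \frac{1}{25248} + \left(\frac{272}{7} - \frac{176}{7}\right) \frac{1}{49778} = \frac{1}{316} \left(- \frac{1}{86}\right) 26415 \cdot \frac{1}{25248} + \frac{96}{7} \cdot \frac{1}{49778} = \left(- \frac{26415}{27176}\right) \frac{1}{25248} + \frac{48}{174223} = - \frac{8805}{228713216} + \frac{48}{174223} = \frac{9444200853}{39847102631168}$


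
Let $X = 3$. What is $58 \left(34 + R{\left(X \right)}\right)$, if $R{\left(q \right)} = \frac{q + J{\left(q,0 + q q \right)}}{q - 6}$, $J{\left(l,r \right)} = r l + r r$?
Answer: $-174$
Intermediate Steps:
$J{\left(l,r \right)} = r^{2} + l r$ ($J{\left(l,r \right)} = l r + r^{2} = r^{2} + l r$)
$R{\left(q \right)} = \frac{q + q^{2} \left(q + q^{2}\right)}{-6 + q}$ ($R{\left(q \right)} = \frac{q + \left(0 + q q\right) \left(q + \left(0 + q q\right)\right)}{q - 6} = \frac{q + \left(0 + q^{2}\right) \left(q + \left(0 + q^{2}\right)\right)}{-6 + q} = \frac{q + q^{2} \left(q + q^{2}\right)}{-6 + q}$)
$58 \left(34 + R{\left(X \right)}\right) = 58 \left(34 + \frac{3 + 3^{3} + 3^{4}}{-6 + 3}\right) = 58 \left(34 + \frac{3 + 27 + 81}{-3}\right) = 58 \left(34 - 37\right) = 58 \left(-3\right) = -174$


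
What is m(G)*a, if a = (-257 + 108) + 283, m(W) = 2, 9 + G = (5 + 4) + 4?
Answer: 268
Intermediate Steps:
G = 4 (G = -9 + ((5 + 4) + 4) = -9 + (9 + 4) = -9 + 13 = 4)
a = 134 (a = -149 + 283 = 134)
m(G)*a = 2*134 = 268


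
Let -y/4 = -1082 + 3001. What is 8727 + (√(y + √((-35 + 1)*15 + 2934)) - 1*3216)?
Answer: 5511 + √(-7676 + 2*√606) ≈ 5511.0 + 87.331*I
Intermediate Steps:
y = -7676 (y = -4*(-1082 + 3001) = -4*1919 = -7676)
8727 + (√(y + √((-35 + 1)*15 + 2934)) - 1*3216) = 8727 + (√(-7676 + √((-35 + 1)*15 + 2934)) - 1*3216) = 8727 + (√(-7676 + √(-34*15 + 2934)) - 3216) = 8727 + (√(-7676 + √(-510 + 2934)) - 3216) = 8727 + (√(-7676 + √2424) - 3216) = 8727 + (√(-7676 + 2*√606) - 3216) = 8727 + (-3216 + √(-7676 + 2*√606)) = 5511 + √(-7676 + 2*√606)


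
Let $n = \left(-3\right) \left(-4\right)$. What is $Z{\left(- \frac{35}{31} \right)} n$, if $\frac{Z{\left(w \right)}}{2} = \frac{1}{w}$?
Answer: $- \frac{744}{35} \approx -21.257$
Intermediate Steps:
$n = 12$
$Z{\left(w \right)} = \frac{2}{w}$
$Z{\left(- \frac{35}{31} \right)} n = \frac{2}{\left(-35\right) \frac{1}{31}} \cdot 12 = \frac{2}{- \frac{35}{31}} \cdot 12 = 2 \left(- \frac{31}{35}\right) 12 = \left(- \frac{62}{35}\right) 12 = - \frac{744}{35}$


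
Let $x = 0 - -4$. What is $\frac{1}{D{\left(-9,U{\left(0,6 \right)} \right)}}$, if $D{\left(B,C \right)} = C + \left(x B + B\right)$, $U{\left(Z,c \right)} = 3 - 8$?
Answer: $- \frac{1}{50} \approx -0.02$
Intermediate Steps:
$x = 4$ ($x = 0 + 4 = 4$)
$U{\left(Z,c \right)} = -5$ ($U{\left(Z,c \right)} = 3 - 8 = -5$)
$D{\left(B,C \right)} = C + 5 B$ ($D{\left(B,C \right)} = C + \left(4 B + B\right) = C + 5 B$)
$\frac{1}{D{\left(-9,U{\left(0,6 \right)} \right)}} = \frac{1}{-5 + 5 \left(-9\right)} = \frac{1}{-5 - 45} = \frac{1}{-50} = - \frac{1}{50}$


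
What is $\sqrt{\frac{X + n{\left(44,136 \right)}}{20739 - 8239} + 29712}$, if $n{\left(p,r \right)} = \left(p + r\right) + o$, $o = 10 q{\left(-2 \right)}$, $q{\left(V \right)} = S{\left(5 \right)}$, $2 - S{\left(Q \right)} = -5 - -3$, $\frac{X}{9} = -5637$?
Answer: $\frac{\sqrt{1856747435}}{250} \approx 172.36$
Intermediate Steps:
$X = -50733$ ($X = 9 \left(-5637\right) = -50733$)
$S{\left(Q \right)} = 4$ ($S{\left(Q \right)} = 2 - \left(-5 - -3\right) = 2 - \left(-5 + 3\right) = 2 - -2 = 2 + 2 = 4$)
$q{\left(V \right)} = 4$
$o = 40$ ($o = 10 \cdot 4 = 40$)
$n{\left(p,r \right)} = 40 + p + r$ ($n{\left(p,r \right)} = \left(p + r\right) + 40 = 40 + p + r$)
$\sqrt{\frac{X + n{\left(44,136 \right)}}{20739 - 8239} + 29712} = \sqrt{\frac{-50733 + \left(40 + 44 + 136\right)}{20739 - 8239} + 29712} = \sqrt{\frac{-50733 + 220}{12500} + 29712} = \sqrt{\left(-50513\right) \frac{1}{12500} + 29712} = \sqrt{- \frac{50513}{12500} + 29712} = \sqrt{\frac{371349487}{12500}} = \frac{\sqrt{1856747435}}{250}$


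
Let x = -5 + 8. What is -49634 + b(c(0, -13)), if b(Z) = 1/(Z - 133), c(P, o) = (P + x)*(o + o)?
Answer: -10472775/211 ≈ -49634.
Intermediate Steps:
x = 3
c(P, o) = 2*o*(3 + P) (c(P, o) = (P + 3)*(o + o) = (3 + P)*(2*o) = 2*o*(3 + P))
b(Z) = 1/(-133 + Z)
-49634 + b(c(0, -13)) = -49634 + 1/(-133 + 2*(-13)*(3 + 0)) = -49634 + 1/(-133 + 2*(-13)*3) = -49634 + 1/(-133 - 78) = -49634 + 1/(-211) = -49634 - 1/211 = -10472775/211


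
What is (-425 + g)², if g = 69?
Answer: 126736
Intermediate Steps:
(-425 + g)² = (-425 + 69)² = (-356)² = 126736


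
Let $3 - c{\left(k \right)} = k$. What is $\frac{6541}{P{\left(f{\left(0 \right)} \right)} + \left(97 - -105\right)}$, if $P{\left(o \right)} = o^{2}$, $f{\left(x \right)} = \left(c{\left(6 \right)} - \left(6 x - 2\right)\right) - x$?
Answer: $\frac{6541}{203} \approx 32.222$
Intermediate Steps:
$c{\left(k \right)} = 3 - k$
$f{\left(x \right)} = -1 - 7 x$ ($f{\left(x \right)} = \left(\left(3 - 6\right) - \left(6 x - 2\right)\right) - x = \left(\left(3 - 6\right) - \left(-2 + 6 x\right)\right) - x = \left(-3 - \left(-2 + 6 x\right)\right) - x = \left(-1 - 6 x\right) - x = -1 - 7 x$)
$\frac{6541}{P{\left(f{\left(0 \right)} \right)} + \left(97 - -105\right)} = \frac{6541}{\left(-1 - 0\right)^{2} + \left(97 - -105\right)} = \frac{6541}{\left(-1 + 0\right)^{2} + \left(97 + 105\right)} = \frac{6541}{\left(-1\right)^{2} + 202} = \frac{6541}{1 + 202} = \frac{6541}{203}$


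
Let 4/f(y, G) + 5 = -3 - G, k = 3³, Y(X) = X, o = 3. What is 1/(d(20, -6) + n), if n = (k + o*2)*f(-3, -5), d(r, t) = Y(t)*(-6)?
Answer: -⅛ ≈ -0.12500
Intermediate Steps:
k = 27
f(y, G) = 4/(-8 - G) (f(y, G) = 4/(-5 + (-3 - G)) = 4/(-8 - G))
d(r, t) = -6*t (d(r, t) = t*(-6) = -6*t)
n = -44 (n = (27 + 3*2)*(-4/(8 - 5)) = (27 + 6)*(-4/3) = 33*(-4*⅓) = 33*(-4/3) = -44)
1/(d(20, -6) + n) = 1/(-6*(-6) - 44) = 1/(36 - 44) = 1/(-8) = -⅛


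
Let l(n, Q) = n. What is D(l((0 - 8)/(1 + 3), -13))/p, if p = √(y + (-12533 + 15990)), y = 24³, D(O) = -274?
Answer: -274*√17281/17281 ≈ -2.0843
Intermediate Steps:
y = 13824
p = √17281 (p = √(13824 + (-12533 + 15990)) = √(13824 + 3457) = √17281 ≈ 131.46)
D(l((0 - 8)/(1 + 3), -13))/p = -274*√17281/17281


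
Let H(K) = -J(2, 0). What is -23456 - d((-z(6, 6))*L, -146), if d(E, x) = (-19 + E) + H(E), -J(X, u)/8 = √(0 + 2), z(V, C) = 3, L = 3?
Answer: -23428 - 8*√2 ≈ -23439.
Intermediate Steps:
J(X, u) = -8*√2 (J(X, u) = -8*√(0 + 2) = -8*√2)
H(K) = 8*√2 (H(K) = -(-8)*√2 = 8*√2)
d(E, x) = -19 + E + 8*√2 (d(E, x) = (-19 + E) + 8*√2 = -19 + E + 8*√2)
-23456 - d((-z(6, 6))*L, -146) = -23456 - (-19 - 1*3*3 + 8*√2) = -23456 - (-19 - 3*3 + 8*√2) = -23456 - (-19 - 9 + 8*√2) = -23456 - (-28 + 8*√2) = -23456 + (28 - 8*√2) = -23428 - 8*√2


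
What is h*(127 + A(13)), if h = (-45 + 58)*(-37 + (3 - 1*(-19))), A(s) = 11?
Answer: -26910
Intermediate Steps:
h = -195 (h = 13*(-37 + (3 + 19)) = 13*(-37 + 22) = 13*(-15) = -195)
h*(127 + A(13)) = -195*(127 + 11) = -195*138 = -26910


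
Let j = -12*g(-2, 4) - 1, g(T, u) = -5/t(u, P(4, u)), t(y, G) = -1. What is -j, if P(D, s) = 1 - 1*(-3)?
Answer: 61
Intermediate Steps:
P(D, s) = 4 (P(D, s) = 1 + 3 = 4)
g(T, u) = 5 (g(T, u) = -5/(-1) = -5*(-1) = 5)
j = -61 (j = -12*5 - 1 = -60 - 1 = -61)
-j = -1*(-61) = 61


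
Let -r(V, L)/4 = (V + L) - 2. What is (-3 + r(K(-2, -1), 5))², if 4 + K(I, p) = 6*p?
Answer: 625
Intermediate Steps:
K(I, p) = -4 + 6*p
r(V, L) = 8 - 4*L - 4*V (r(V, L) = -4*((V + L) - 2) = -4*((L + V) - 2) = -4*(-2 + L + V) = 8 - 4*L - 4*V)
(-3 + r(K(-2, -1), 5))² = (-3 + (8 - 4*5 - 4*(-4 + 6*(-1))))² = (-3 + (8 - 20 - 4*(-4 - 6)))² = (-3 + (8 - 20 - 4*(-10)))² = (-3 + (8 - 20 + 40))² = (-3 + 28)² = 25² = 625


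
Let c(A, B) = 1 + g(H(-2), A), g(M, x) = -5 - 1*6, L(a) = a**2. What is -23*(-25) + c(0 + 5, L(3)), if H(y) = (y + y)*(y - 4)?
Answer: 565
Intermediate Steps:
H(y) = 2*y*(-4 + y) (H(y) = (2*y)*(-4 + y) = 2*y*(-4 + y))
g(M, x) = -11 (g(M, x) = -5 - 6 = -11)
c(A, B) = -10 (c(A, B) = 1 - 11 = -10)
-23*(-25) + c(0 + 5, L(3)) = -23*(-25) - 10 = 575 - 10 = 565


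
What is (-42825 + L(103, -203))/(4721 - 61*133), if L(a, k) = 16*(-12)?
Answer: 43017/3392 ≈ 12.682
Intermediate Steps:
L(a, k) = -192
(-42825 + L(103, -203))/(4721 - 61*133) = (-42825 - 192)/(4721 - 61*133) = -43017/(4721 - 8113) = -43017/(-3392) = -43017*(-1/3392) = 43017/3392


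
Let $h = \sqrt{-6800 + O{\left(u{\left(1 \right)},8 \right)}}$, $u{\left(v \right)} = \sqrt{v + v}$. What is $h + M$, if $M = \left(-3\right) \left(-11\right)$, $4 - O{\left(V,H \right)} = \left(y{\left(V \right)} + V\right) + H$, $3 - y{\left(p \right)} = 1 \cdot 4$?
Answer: $33 + \sqrt{-6803 - \sqrt{2}} \approx 33.0 + 82.489 i$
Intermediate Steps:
$y{\left(p \right)} = -1$ ($y{\left(p \right)} = 3 - 1 \cdot 4 = 3 - 4 = -1$)
$u{\left(v \right)} = \sqrt{2} \sqrt{v}$ ($u{\left(v \right)} = \sqrt{2 v} = \sqrt{2} \sqrt{v}$)
$O{\left(V,H \right)} = 5 - H - V$ ($O{\left(V,H \right)} = 4 - \left(\left(-1 + V\right) + H\right) = 4 - \left(-1 + H + V\right) = 5 - H - V$)
$h = \sqrt{-6803 - \sqrt{2}}$ ($h = \sqrt{-6800 - \left(3 + \sqrt{2} \sqrt{1}\right)} = \sqrt{-6800 - \left(3 + \sqrt{2} \cdot 1\right)} = \sqrt{-6800 - \left(3 + \sqrt{2}\right)} = \sqrt{-6803 - \sqrt{2}} \approx 82.489 i$)
$M = 33$
$h + M = \sqrt{-6803 - \sqrt{2}} + 33 = 33 + \sqrt{-6803 - \sqrt{2}}$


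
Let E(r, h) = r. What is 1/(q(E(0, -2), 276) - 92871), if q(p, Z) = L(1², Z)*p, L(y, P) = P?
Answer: -1/92871 ≈ -1.0768e-5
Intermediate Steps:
q(p, Z) = Z*p
1/(q(E(0, -2), 276) - 92871) = 1/(276*0 - 92871) = 1/(0 - 92871) = 1/(-92871) = -1/92871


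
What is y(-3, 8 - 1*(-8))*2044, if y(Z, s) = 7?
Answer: 14308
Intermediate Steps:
y(-3, 8 - 1*(-8))*2044 = 7*2044 = 14308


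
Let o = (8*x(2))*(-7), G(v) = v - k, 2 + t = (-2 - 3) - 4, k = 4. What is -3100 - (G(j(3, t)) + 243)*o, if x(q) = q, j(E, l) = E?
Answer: 24004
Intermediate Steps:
t = -11 (t = -2 + ((-2 - 3) - 4) = -2 + (-5 - 4) = -2 - 9 = -11)
G(v) = -4 + v (G(v) = v - 1*4 = v - 4 = -4 + v)
o = -112 (o = (8*2)*(-7) = 16*(-7) = -112)
-3100 - (G(j(3, t)) + 243)*o = -3100 - ((-4 + 3) + 243)*(-112) = -3100 - (-1 + 243)*(-112) = -3100 - 242*(-112) = -3100 - 1*(-27104) = -3100 + 27104 = 24004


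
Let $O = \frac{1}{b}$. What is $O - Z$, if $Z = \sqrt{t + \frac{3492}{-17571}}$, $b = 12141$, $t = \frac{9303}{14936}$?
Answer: $\frac{1}{12141} - \frac{3 \sqrt{90158422463594}}{43740076} \approx -0.65116$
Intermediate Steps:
$t = \frac{9303}{14936}$ ($t = 9303 \cdot \frac{1}{14936} = \frac{9303}{14936} \approx 0.62286$)
$Z = \frac{3 \sqrt{90158422463594}}{43740076}$ ($Z = \sqrt{\frac{9303}{14936} + \frac{3492}{-17571}} = \sqrt{\frac{9303}{14936} + 3492 \left(- \frac{1}{17571}\right)} = \sqrt{\frac{9303}{14936} - \frac{1164}{5857}} = \sqrt{\frac{37102167}{87480152}} = \frac{3 \sqrt{90158422463594}}{43740076} \approx 0.65125$)
$O = \frac{1}{12141} \approx 8.2366 \cdot 10^{-5}$
$O - Z = \frac{1}{12141} - \frac{3 \sqrt{90158422463594}}{43740076}$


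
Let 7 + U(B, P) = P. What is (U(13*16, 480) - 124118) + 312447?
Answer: 188802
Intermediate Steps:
U(B, P) = -7 + P
(U(13*16, 480) - 124118) + 312447 = ((-7 + 480) - 124118) + 312447 = (473 - 124118) + 312447 = -123645 + 312447 = 188802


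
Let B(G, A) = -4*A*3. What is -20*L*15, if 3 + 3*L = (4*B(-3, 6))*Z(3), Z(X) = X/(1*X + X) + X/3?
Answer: 43500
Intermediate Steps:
Z(X) = ½ + X/3 (Z(X) = X/(X + X) + X*(⅓) = X/((2*X)) + X/3 = X*(1/(2*X)) + X/3 = ½ + X/3)
B(G, A) = -12*A
L = -145 (L = -1 + ((4*(-12*6))*(½ + (⅓)*3))/3 = -1 + ((4*(-72))*(½ + 1))/3 = -1 + (-288*3/2)/3 = -1 + (⅓)*(-432) = -1 - 144 = -145)
-20*L*15 = -20*(-145)*15 = 2900*15 = 43500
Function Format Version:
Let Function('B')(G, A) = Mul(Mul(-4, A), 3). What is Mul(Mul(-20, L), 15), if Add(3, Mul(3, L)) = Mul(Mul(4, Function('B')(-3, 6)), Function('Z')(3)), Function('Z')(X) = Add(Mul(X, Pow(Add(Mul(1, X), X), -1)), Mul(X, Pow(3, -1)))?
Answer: 43500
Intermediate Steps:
Function('Z')(X) = Add(Rational(1, 2), Mul(Rational(1, 3), X)) (Function('Z')(X) = Add(Mul(X, Pow(Add(X, X), -1)), Mul(X, Rational(1, 3))) = Add(Mul(X, Pow(Mul(2, X), -1)), Mul(Rational(1, 3), X)) = Add(Mul(X, Mul(Rational(1, 2), Pow(X, -1))), Mul(Rational(1, 3), X)) = Add(Rational(1, 2), Mul(Rational(1, 3), X)))
Function('B')(G, A) = Mul(-12, A)
L = -145 (L = Add(-1, Mul(Rational(1, 3), Mul(Mul(4, Mul(-12, 6)), Add(Rational(1, 2), Mul(Rational(1, 3), 3))))) = Add(-1, Mul(Rational(1, 3), Mul(Mul(4, -72), Add(Rational(1, 2), 1)))) = Add(-1, Mul(Rational(1, 3), Mul(-288, Rational(3, 2)))) = Add(-1, Mul(Rational(1, 3), -432)) = Add(-1, -144) = -145)
Mul(Mul(-20, L), 15) = Mul(Mul(-20, -145), 15) = Mul(2900, 15) = 43500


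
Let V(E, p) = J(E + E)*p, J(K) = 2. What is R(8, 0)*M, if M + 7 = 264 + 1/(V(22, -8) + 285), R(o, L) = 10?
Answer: 691340/269 ≈ 2570.0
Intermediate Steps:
V(E, p) = 2*p
M = 69134/269 (M = -7 + (264 + 1/(2*(-8) + 285)) = -7 + (264 + 1/(-16 + 285)) = -7 + (264 + 1/269) = -7 + 71017/269 = 69134/269 ≈ 257.00)
R(8, 0)*M = 10*(69134/269) = 691340/269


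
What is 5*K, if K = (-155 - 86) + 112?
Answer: -645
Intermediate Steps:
K = -129 (K = -241 + 112 = -129)
5*K = 5*(-129) = -645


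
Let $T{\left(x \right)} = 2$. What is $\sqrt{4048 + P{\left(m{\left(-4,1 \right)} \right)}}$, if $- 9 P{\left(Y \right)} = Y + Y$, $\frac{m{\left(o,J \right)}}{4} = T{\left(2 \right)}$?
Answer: $\frac{8 \sqrt{569}}{3} \approx 63.61$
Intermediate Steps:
$m{\left(o,J \right)} = 8$ ($m{\left(o,J \right)} = 4 \cdot 2 = 8$)
$P{\left(Y \right)} = - \frac{2 Y}{9}$ ($P{\left(Y \right)} = - \frac{Y + Y}{9} = - \frac{2 Y}{9}$)
$\sqrt{4048 + P{\left(m{\left(-4,1 \right)} \right)}} = \sqrt{4048 - \frac{16}{9}} = \sqrt{\frac{36416}{9}} = \frac{8 \sqrt{569}}{3}$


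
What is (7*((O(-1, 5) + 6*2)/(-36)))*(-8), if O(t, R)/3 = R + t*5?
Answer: 56/3 ≈ 18.667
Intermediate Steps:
O(t, R) = 3*R + 15*t (O(t, R) = 3*(R + t*5) = 3*(R + 5*t) = 3*R + 15*t)
(7*((O(-1, 5) + 6*2)/(-36)))*(-8) = (7*(((3*5 + 15*(-1)) + 6*2)/(-36)))*(-8) = (7*(((15 - 15) + 12)*(-1/36)))*(-8) = (7*((0 + 12)*(-1/36)))*(-8) = (7*(12*(-1/36)))*(-8) = (7*(-1/3))*(-8) = -7/3*(-8) = 56/3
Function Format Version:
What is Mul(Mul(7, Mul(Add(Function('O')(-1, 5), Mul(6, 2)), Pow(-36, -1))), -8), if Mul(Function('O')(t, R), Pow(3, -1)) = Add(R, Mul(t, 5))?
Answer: Rational(56, 3) ≈ 18.667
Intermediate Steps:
Function('O')(t, R) = Add(Mul(3, R), Mul(15, t)) (Function('O')(t, R) = Mul(3, Add(R, Mul(t, 5))) = Mul(3, Add(R, Mul(5, t))) = Add(Mul(3, R), Mul(15, t)))
Mul(Mul(7, Mul(Add(Function('O')(-1, 5), Mul(6, 2)), Pow(-36, -1))), -8) = Mul(Mul(7, Mul(Add(Add(Mul(3, 5), Mul(15, -1)), Mul(6, 2)), Pow(-36, -1))), -8) = Mul(Mul(7, Mul(Add(Add(15, -15), 12), Rational(-1, 36))), -8) = Mul(Mul(7, Mul(Add(0, 12), Rational(-1, 36))), -8) = Mul(Mul(7, Mul(12, Rational(-1, 36))), -8) = Mul(Mul(7, Rational(-1, 3)), -8) = Mul(Rational(-7, 3), -8) = Rational(56, 3)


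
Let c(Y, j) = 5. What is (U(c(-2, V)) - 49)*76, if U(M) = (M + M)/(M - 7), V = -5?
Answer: -4104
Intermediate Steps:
U(M) = 2*M/(-7 + M) (U(M) = (2*M)/(-7 + M) = 2*M/(-7 + M))
(U(c(-2, V)) - 49)*76 = (2*5/(-7 + 5) - 49)*76 = (2*5/(-2) - 49)*76 = (2*5*(-1/2) - 49)*76 = (-5 - 49)*76 = -54*76 = -4104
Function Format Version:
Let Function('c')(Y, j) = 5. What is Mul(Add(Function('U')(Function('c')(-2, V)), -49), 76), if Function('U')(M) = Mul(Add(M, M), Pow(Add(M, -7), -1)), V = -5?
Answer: -4104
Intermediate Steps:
Function('U')(M) = Mul(2, M, Pow(Add(-7, M), -1)) (Function('U')(M) = Mul(Mul(2, M), Pow(Add(-7, M), -1)) = Mul(2, M, Pow(Add(-7, M), -1)))
Mul(Add(Function('U')(Function('c')(-2, V)), -49), 76) = Mul(Add(Mul(2, 5, Pow(Add(-7, 5), -1)), -49), 76) = Mul(Add(Mul(2, 5, Pow(-2, -1)), -49), 76) = Mul(Add(Mul(2, 5, Rational(-1, 2)), -49), 76) = Mul(Add(-5, -49), 76) = Mul(-54, 76) = -4104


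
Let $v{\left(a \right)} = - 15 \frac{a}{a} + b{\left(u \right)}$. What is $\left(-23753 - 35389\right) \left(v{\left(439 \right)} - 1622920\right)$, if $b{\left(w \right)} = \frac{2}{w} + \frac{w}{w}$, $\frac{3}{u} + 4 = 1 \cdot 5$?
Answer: $95983523200$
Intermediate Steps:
$u = 3$ ($u = \frac{3}{-4 + 1 \cdot 5} = \frac{3}{-4 + 5} = \frac{3}{1} = 3 \cdot 1 = 3$)
$b{\left(w \right)} = 1 + \frac{2}{w}$ ($b{\left(w \right)} = \frac{2}{w} + 1 = 1 + \frac{2}{w}$)
$v{\left(a \right)} = - \frac{40}{3}$ ($v{\left(a \right)} = - 15 \frac{a}{a} + \frac{2 + 3}{3} = \left(-15\right) 1 + \frac{1}{3} \cdot 5 = -15 + \frac{5}{3} = - \frac{40}{3}$)
$\left(-23753 - 35389\right) \left(v{\left(439 \right)} - 1622920\right) = \left(-23753 - 35389\right) \left(- \frac{40}{3} - 1622920\right) = \left(-59142\right) \left(- \frac{4868800}{3}\right) = 95983523200$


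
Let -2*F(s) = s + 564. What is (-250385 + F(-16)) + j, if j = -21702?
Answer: -272361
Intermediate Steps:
F(s) = -282 - s/2 (F(s) = -(s + 564)/2 = -(564 + s)/2 = -282 - s/2)
(-250385 + F(-16)) + j = (-250385 + (-282 - 1/2*(-16))) - 21702 = (-250385 + (-282 + 8)) - 21702 = (-250385 - 274) - 21702 = -250659 - 21702 = -272361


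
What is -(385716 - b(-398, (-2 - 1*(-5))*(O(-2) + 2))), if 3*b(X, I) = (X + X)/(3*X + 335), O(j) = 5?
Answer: -993989336/2577 ≈ -3.8572e+5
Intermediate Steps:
b(X, I) = 2*X/(3*(335 + 3*X)) (b(X, I) = ((X + X)/(3*X + 335))/3 = ((2*X)/(335 + 3*X))/3 = (2*X/(335 + 3*X))/3 = 2*X/(3*(335 + 3*X)))
-(385716 - b(-398, (-2 - 1*(-5))*(O(-2) + 2))) = -(385716 - 2*(-398)/(3*(335 + 3*(-398)))) = -(385716 - 2*(-398)/(3*(335 - 1194))) = -(385716 - 2*(-398)/(3*(-859))) = -(385716 - 2*(-398)*(-1)/(3*859)) = -(385716 - 1*796/2577) = -(385716 - 796/2577) = -1*993989336/2577 = -993989336/2577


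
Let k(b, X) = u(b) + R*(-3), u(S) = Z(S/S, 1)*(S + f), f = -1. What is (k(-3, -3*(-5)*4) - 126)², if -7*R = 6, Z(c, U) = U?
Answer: 795664/49 ≈ 16238.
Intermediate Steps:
u(S) = -1 + S (u(S) = 1*(S - 1) = 1*(-1 + S) = -1 + S)
R = -6/7 (R = -⅐*6 = -6/7 ≈ -0.85714)
k(b, X) = 11/7 + b (k(b, X) = (-1 + b) - 6/7*(-3) = (-1 + b) + 18/7 = 11/7 + b)
(k(-3, -3*(-5)*4) - 126)² = ((11/7 - 3) - 126)² = (-10/7 - 126)² = (-892/7)² = 795664/49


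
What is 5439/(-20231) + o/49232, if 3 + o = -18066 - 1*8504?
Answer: -805371211/996012592 ≈ -0.80860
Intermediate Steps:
o = -26573 (o = -3 + (-18066 - 1*8504) = -3 + (-18066 - 8504) = -3 - 26570 = -26573)
5439/(-20231) + o/49232 = 5439/(-20231) - 26573/49232 = 5439*(-1/20231) - 26573*1/49232 = -5439/20231 - 26573/49232 = -805371211/996012592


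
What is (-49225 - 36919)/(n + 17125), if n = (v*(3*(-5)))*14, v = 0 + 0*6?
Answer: -86144/17125 ≈ -5.0303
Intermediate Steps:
v = 0 (v = 0 + 0 = 0)
n = 0 (n = (0*(3*(-5)))*14 = (0*(-15))*14 = 0*14 = 0)
(-49225 - 36919)/(n + 17125) = (-49225 - 36919)/(0 + 17125) = -86144/17125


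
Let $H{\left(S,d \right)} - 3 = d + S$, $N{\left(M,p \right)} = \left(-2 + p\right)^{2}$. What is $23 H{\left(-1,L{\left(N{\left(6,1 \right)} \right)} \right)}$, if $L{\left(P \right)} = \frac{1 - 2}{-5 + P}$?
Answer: $\frac{207}{4} \approx 51.75$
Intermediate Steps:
$L{\left(P \right)} = - \frac{1}{-5 + P}$
$H{\left(S,d \right)} = 3 + S + d$ ($H{\left(S,d \right)} = 3 + \left(d + S\right) = 3 + \left(S + d\right) = 3 + S + d$)
$23 H{\left(-1,L{\left(N{\left(6,1 \right)} \right)} \right)} = 23 \left(3 - 1 - \frac{1}{-5 + \left(-2 + 1\right)^{2}}\right) = 23 \left(3 - 1 - \frac{1}{-5 + \left(-1\right)^{2}}\right) = 23 \left(3 - 1 - \frac{1}{-5 + 1}\right) = 23 \left(3 - 1 - \frac{1}{-4}\right) = 23 \left(3 - 1 - - \frac{1}{4}\right) = 23 \left(3 - 1 + \frac{1}{4}\right) = 23 \cdot \frac{9}{4} = \frac{207}{4}$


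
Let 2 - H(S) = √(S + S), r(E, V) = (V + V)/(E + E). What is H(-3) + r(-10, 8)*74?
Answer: -286/5 - I*√6 ≈ -57.2 - 2.4495*I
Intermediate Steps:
r(E, V) = V/E (r(E, V) = (2*V)/((2*E)) = (2*V)*(1/(2*E)) = V/E)
H(S) = 2 - √2*√S (H(S) = 2 - √(S + S) = 2 - √(2*S) = 2 - √2*√S)
H(-3) + r(-10, 8)*74 = (2 - √2*√(-3)) + (8/(-10))*74 = (2 - √2*I*√3) + (8*(-⅒))*74 = (2 - I*√6) - ⅘*74 = (2 - I*√6) - 296/5 = -286/5 - I*√6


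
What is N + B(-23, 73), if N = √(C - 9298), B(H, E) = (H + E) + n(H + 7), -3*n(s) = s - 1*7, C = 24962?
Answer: 173/3 + 4*√979 ≈ 182.82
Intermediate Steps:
n(s) = 7/3 - s/3 (n(s) = -(s - 1*7)/3 = -(s - 7)/3 = -(-7 + s)/3 = 7/3 - s/3)
B(H, E) = E + 2*H/3 (B(H, E) = (H + E) + (7/3 - (H + 7)/3) = (E + H) + (7/3 - (7 + H)/3) = (E + H) + (7/3 + (-7/3 - H/3)) = (E + H) - H/3 = E + 2*H/3)
N = 4*√979 (N = √(24962 - 9298) = √15664 = 4*√979 ≈ 125.16)
N + B(-23, 73) = 4*√979 + (73 + (⅔)*(-23)) = 4*√979 + (73 - 46/3) = 4*√979 + 173/3 = 173/3 + 4*√979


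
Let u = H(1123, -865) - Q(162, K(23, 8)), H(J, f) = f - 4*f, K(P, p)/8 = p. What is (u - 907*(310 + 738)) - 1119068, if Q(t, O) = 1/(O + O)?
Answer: -264577153/128 ≈ -2.0670e+6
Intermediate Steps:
K(P, p) = 8*p
Q(t, O) = 1/(2*O)
H(J, f) = -3*f
u = 332159/128 (u = -3*(-865) - 1/(2*(8*8)) = 2595 - 1/(2*64) = 2595 - 1*1/128 = 2595 - 1/128 = 332159/128 ≈ 2595.0)
(u - 907*(310 + 738)) - 1119068 = (332159/128 - 907*(310 + 738)) - 1119068 = (332159/128 - 907*1048) - 1119068 = (332159/128 - 950536) - 1119068 = -121336449/128 - 1119068 = -264577153/128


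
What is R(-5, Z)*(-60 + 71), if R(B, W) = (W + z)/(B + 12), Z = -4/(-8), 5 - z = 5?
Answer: 11/14 ≈ 0.78571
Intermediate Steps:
z = 0 (z = 5 - 1*5 = 5 - 5 = 0)
Z = ½ (Z = -4*(-⅛) = ½ ≈ 0.50000)
R(B, W) = W/(12 + B) (R(B, W) = (W + 0)/(B + 12) = W/(12 + B))
R(-5, Z)*(-60 + 71) = (1/(2*(12 - 5)))*(-60 + 71) = ((½)/7)*11 = ((½)*(⅐))*11 = (1/14)*11 = 11/14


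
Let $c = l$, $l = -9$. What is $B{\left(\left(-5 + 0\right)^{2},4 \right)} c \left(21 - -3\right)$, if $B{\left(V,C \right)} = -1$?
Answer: $216$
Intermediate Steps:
$c = -9$
$B{\left(\left(-5 + 0\right)^{2},4 \right)} c \left(21 - -3\right) = \left(-1\right) \left(-9\right) \left(21 - -3\right) = 9 \left(21 + 3\right) = 9 \cdot 24 = 216$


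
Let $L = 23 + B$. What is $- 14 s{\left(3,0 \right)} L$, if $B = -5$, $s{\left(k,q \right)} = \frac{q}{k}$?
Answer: $0$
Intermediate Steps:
$L = 18$ ($L = 23 - 5 = 18$)
$- 14 s{\left(3,0 \right)} L = - 14 \cdot \frac{0}{3} \cdot 18 = - 14 \cdot 0 \cdot \frac{1}{3} \cdot 18 = \left(-14\right) 0 \cdot 18 = 0 \cdot 18 = 0$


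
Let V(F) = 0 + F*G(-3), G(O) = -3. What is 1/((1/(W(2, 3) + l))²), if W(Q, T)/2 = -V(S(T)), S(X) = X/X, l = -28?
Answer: 484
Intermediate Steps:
S(X) = 1
V(F) = -3*F (V(F) = 0 + F*(-3) = 0 - 3*F = -3*F)
W(Q, T) = 6 (W(Q, T) = 2*(-(-3)) = 2*(-1*(-3)) = 2*3 = 6)
1/((1/(W(2, 3) + l))²) = 1/((1/(6 - 28))²) = 1/((1/(-22))²) = 1/((-1/22)²) = 1/(1/484) = 484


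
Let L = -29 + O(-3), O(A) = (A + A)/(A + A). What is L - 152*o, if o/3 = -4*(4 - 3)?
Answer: 1796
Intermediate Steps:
O(A) = 1 (O(A) = (2*A)/((2*A)) = (2*A)*(1/(2*A)) = 1)
L = -28 (L = -29 + 1 = -28)
o = -12 (o = 3*(-4*(4 - 3)) = 3*(-4*1) = 3*(-4) = -12)
L - 152*o = -28 - 152*(-12) = -28 + 1824 = 1796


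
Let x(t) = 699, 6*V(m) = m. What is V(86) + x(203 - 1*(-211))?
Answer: 2140/3 ≈ 713.33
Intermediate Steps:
V(m) = m/6
V(86) + x(203 - 1*(-211)) = (⅙)*86 + 699 = 43/3 + 699 = 2140/3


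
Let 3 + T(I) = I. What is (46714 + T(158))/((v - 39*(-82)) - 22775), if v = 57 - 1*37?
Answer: -15623/6519 ≈ -2.3965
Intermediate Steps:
v = 20 (v = 57 - 37 = 20)
T(I) = -3 + I
(46714 + T(158))/((v - 39*(-82)) - 22775) = (46714 + (-3 + 158))/((20 - 39*(-82)) - 22775) = (46714 + 155)/((20 + 3198) - 22775) = 46869/(3218 - 22775) = 46869/(-19557) = 46869*(-1/19557) = -15623/6519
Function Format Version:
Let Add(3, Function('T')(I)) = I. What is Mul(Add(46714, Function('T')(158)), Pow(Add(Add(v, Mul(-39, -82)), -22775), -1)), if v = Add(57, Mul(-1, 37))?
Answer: Rational(-15623, 6519) ≈ -2.3965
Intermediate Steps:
v = 20 (v = Add(57, -37) = 20)
Function('T')(I) = Add(-3, I)
Mul(Add(46714, Function('T')(158)), Pow(Add(Add(v, Mul(-39, -82)), -22775), -1)) = Mul(Add(46714, Add(-3, 158)), Pow(Add(Add(20, Mul(-39, -82)), -22775), -1)) = Mul(Add(46714, 155), Pow(Add(Add(20, 3198), -22775), -1)) = Mul(46869, Pow(Add(3218, -22775), -1)) = Mul(46869, Pow(-19557, -1)) = Mul(46869, Rational(-1, 19557)) = Rational(-15623, 6519)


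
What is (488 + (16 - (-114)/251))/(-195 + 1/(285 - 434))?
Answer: -9433041/3646528 ≈ -2.5869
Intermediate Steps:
(488 + (16 - (-114)/251))/(-195 + 1/(285 - 434)) = (488 + (16 - (-114)/251))/(-195 + 1/(-149)) = (488 + (16 - 1*(-114/251)))/(-195 - 1/149) = (488 + (16 + 114/251))/(-29056/149) = (488 + 4130/251)*(-149/29056) = (126618/251)*(-149/29056) = -9433041/3646528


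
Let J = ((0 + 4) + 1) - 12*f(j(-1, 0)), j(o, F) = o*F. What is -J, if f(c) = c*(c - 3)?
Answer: -5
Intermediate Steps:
j(o, F) = F*o
f(c) = c*(-3 + c)
J = 5 (J = ((0 + 4) + 1) - 12*0*(-1)*(-3 + 0*(-1)) = (4 + 1) - 0*(-3 + 0) = 5 - 0*(-3) = 5 - 12*0 = 5 + 0 = 5)
-J = -1*5 = -5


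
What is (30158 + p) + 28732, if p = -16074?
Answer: 42816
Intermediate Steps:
(30158 + p) + 28732 = (30158 - 16074) + 28732 = 14084 + 28732 = 42816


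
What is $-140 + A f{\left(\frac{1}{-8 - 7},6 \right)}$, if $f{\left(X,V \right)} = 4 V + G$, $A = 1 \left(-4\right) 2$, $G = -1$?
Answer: $-324$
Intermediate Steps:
$A = -8$ ($A = \left(-4\right) 2 = -8$)
$f{\left(X,V \right)} = -1 + 4 V$ ($f{\left(X,V \right)} = 4 V - 1 = -1 + 4 V$)
$-140 + A f{\left(\frac{1}{-8 - 7},6 \right)} = -140 - 8 \left(-1 + 4 \cdot 6\right) = -140 - 8 \left(-1 + 24\right) = -140 - 184 = -324$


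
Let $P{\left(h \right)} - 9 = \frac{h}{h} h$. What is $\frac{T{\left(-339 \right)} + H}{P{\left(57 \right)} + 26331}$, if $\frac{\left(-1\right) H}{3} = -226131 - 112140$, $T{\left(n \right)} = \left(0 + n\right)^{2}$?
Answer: $\frac{125526}{2933} \approx 42.798$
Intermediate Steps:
$P{\left(h \right)} = 9 + h$ ($P{\left(h \right)} = 9 + \frac{h}{h} h = 9 + 1 h = 9 + h$)
$T{\left(n \right)} = n^{2}$
$H = 1014813$ ($H = - 3 \left(-226131 - 112140\right) = \left(-3\right) \left(-338271\right) = 1014813$)
$\frac{T{\left(-339 \right)} + H}{P{\left(57 \right)} + 26331} = \frac{\left(-339\right)^{2} + 1014813}{\left(9 + 57\right) + 26331} = \frac{114921 + 1014813}{66 + 26331} = \frac{1129734}{26397} = 1129734 \cdot \frac{1}{26397} = \frac{125526}{2933}$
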